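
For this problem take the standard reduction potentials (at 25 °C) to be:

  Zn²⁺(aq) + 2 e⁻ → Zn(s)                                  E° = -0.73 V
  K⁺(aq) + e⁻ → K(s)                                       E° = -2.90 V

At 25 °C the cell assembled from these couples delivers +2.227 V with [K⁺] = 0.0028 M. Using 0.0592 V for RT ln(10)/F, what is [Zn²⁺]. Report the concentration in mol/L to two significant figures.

0.00066 M

Zn²⁺/Zn is the cathode, K⁺/K the anode: E°cell = +2.17 V, n = 2.
Overall reaction: Zn²⁺(aq) + 2 K(s) → Zn(s) + 2 K⁺(aq); Q = [K⁺]^2/[Zn²⁺]^1.
From E = E° − (0.0592/n) log Q: log Q = (E° − E)·n/0.0592 = (+2.17 − (+2.227))·2/0.0592 = -1.9257.
So 1·log[Zn²⁺] = 2·log(0.0028) − log Q = -5.1057 − (-1.9257) = -3.1800; [Zn²⁺] = 10^(-3.1800) ≈ 0.00066 M.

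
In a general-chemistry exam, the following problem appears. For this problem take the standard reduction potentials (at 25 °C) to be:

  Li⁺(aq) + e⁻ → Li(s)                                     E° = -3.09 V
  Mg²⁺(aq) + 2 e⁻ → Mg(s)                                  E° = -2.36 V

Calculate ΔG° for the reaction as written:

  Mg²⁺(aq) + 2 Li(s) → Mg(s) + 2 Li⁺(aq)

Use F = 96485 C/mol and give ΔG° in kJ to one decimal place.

As written, Mg²⁺/Mg is reduced (cathode) and Li⁺/Li is oxidised (anode), so E°cell = (-2.36) − (-3.09) = +0.73 V.
Balancing electrons gives n = 2.
ΔG° = −nFE° = −(2)(96485)(+0.73) = -140,868 J = -140.9 kJ.

-140.9 kJ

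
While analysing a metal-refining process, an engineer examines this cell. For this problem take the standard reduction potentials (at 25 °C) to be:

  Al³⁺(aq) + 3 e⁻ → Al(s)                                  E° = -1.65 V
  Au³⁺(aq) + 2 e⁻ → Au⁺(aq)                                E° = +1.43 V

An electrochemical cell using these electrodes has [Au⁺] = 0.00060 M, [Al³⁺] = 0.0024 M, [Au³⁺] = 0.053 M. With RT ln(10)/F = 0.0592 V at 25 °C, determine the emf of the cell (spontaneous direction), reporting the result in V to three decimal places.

+3.189 V

Au³⁺/Au⁺ is the cathode (higher E°), Al³⁺/Al the anode: E°cell = +1.43 − (-1.65) = +3.08 V, n = 6.
Overall: 3 Au³⁺(aq) + 2 Al(s) → 3 Au⁺(aq) + 2 Al³⁺(aq)
Q = [Au⁺]^3·[Al³⁺]^2 / ([Au³⁺]^3); log Q = -11.078.
E = E° − (0.0592/n) log Q = +3.08 − (0.0592/6)(-11.078) = +3.189 V.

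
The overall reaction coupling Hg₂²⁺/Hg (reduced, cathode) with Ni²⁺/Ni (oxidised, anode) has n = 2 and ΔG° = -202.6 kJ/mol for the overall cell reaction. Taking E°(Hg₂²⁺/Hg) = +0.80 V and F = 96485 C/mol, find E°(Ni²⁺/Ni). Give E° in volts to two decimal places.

-0.25 V

E°cell = −ΔG°/(nF) = −(-202.6×10³)/((2)(96485)) = +1.050 V.
Since Hg₂²⁺/Hg is the cathode and Ni²⁺/Ni the anode, E°cell = E°(Hg₂²⁺/Hg) − E°(Ni²⁺/Ni).
So E°(Ni²⁺/Ni) = E°(Hg₂²⁺/Hg) − E°cell = (+0.80) − (+1.050) = -0.25 V.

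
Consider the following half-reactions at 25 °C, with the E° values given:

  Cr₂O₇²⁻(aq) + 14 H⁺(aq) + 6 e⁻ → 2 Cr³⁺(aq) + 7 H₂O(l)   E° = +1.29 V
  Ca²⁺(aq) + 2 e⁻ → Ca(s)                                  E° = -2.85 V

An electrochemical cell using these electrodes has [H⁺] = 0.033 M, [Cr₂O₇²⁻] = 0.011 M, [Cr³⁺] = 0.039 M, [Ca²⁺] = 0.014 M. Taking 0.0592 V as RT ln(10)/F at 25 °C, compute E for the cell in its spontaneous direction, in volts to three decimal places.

+3.999 V

Cr₂O₇²⁻/Cr³⁺ is the cathode (higher E°), Ca²⁺/Ca the anode: E°cell = +1.29 − (-2.85) = +4.14 V, n = 6.
Overall: Cr₂O₇²⁻(aq) + 14 H⁺(aq) + 3 Ca(s) → 2 Cr³⁺(aq) + 7 H₂O(l) + 3 Ca²⁺(aq)
Q = [Cr³⁺]^2·[Ca²⁺]^3 / ([Cr₂O₇²⁻]·[H⁺]^14); log Q = 14.320.
E = E° − (0.0592/n) log Q = +4.14 − (0.0592/6)(14.320) = +3.999 V.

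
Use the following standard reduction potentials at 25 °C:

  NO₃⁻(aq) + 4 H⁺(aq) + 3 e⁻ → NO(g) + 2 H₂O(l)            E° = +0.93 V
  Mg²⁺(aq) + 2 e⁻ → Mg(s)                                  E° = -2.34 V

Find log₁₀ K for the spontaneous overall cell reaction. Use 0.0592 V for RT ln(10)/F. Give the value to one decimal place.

331.4

Cathode: NO₃⁻/NO; anode: Mg²⁺/Mg. E°cell = +3.27 V, n = 6.
log K = nE°cell / 0.0592 = (6)(+3.27) / 0.0592 = 331.4.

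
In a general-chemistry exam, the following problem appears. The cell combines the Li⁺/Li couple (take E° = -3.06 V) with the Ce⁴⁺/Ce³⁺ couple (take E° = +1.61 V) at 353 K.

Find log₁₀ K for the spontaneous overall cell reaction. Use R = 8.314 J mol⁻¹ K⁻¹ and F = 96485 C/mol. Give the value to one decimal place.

Cathode: Ce⁴⁺/Ce³⁺; anode: Li⁺/Li. E°cell = (+1.61) − (-3.06) = +4.67 V, with n = 1.
ΔG° = −nFE° = −RT ln K, so ln K = nFE°/(RT) = (1)(96485)(+4.67) / ((8.314)(353)) = 153.530.
log₁₀ K = 153.530 / ln 10 = 66.7.

66.7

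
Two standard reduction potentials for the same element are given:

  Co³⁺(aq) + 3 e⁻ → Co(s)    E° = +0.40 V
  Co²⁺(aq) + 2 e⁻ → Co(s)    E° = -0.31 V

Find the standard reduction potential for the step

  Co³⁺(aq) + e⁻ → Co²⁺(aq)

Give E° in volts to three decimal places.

Sequential free energies add, so n₃E°₃ = n₁E°₁ + n₂E°₂.
With n₃ = 3, and the known step contributing 2×(-0.31) V, the unknown satisfies 1·E° = 3×(+0.40) − 2×(-0.31) = +1.820.
E° = +1.820 / 1 = +1.820 V.

+1.820 V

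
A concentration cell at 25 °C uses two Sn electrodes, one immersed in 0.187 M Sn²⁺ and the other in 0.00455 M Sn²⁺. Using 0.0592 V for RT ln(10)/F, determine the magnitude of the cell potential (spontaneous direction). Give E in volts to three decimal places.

For a concentration cell E°cell = 0. The 0.187 M side is the cathode (reduction is favoured where [Sn²⁺] is higher).
With n = 2, E = −(0.0592/2) log([Sn²⁺]ₐₙ/[Sn²⁺]꜀ₐₜ) = −(0.0592/2) log(0.00455/0.187) = −(0.0592/2)(-1.614) = +0.048 V.

+0.048 V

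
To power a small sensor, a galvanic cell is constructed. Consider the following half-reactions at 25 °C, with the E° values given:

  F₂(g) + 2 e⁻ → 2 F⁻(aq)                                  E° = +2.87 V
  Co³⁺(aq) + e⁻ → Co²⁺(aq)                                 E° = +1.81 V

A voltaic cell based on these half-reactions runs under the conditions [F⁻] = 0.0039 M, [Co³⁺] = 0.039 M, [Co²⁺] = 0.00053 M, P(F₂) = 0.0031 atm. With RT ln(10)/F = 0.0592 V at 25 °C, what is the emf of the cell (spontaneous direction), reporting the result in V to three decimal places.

F₂/F⁻ is the cathode (higher E°), Co³⁺/Co²⁺ the anode: E°cell = +2.87 − (+1.81) = +1.06 V, n = 2.
Overall: F₂(g) + 2 Co²⁺(aq) → 2 F⁻(aq) + 2 Co³⁺(aq)
Q = [F⁻]^2·[Co³⁺]^2 / (P(F₂)·[Co²⁺]^2); log Q = 1.424.
E = E° − (0.0592/n) log Q = +1.06 − (0.0592/2)(1.424) = +1.018 V.

+1.018 V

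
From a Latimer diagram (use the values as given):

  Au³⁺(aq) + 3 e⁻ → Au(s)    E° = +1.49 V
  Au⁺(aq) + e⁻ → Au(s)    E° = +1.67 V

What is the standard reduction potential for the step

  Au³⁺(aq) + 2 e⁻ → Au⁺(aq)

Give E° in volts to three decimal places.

+1.400 V

Sequential free energies add, so n₃E°₃ = n₁E°₁ + n₂E°₂.
With n₃ = 3, and the known step contributing 1×(+1.67) V, the unknown satisfies 2·E° = 3×(+1.49) − 1×(+1.67) = +2.800.
E° = +2.800 / 2 = +1.400 V.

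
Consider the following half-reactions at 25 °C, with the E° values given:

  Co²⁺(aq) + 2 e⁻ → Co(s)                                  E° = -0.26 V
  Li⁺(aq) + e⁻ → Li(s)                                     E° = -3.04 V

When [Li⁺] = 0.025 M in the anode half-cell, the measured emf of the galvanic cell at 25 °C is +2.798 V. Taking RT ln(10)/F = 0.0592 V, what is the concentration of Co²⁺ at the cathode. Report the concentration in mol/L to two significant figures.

Co²⁺/Co is the cathode, Li⁺/Li the anode: E°cell = +2.78 V, n = 2.
Overall reaction: Co²⁺(aq) + 2 Li(s) → Co(s) + 2 Li⁺(aq); Q = [Li⁺]^2/[Co²⁺]^1.
From E = E° − (0.0592/n) log Q: log Q = (E° − E)·n/0.0592 = (+2.78 − (+2.798))·2/0.0592 = -0.6081.
So 1·log[Co²⁺] = 2·log(0.025) − log Q = -3.2041 − (-0.6081) = -2.5960; [Co²⁺] = 10^(-2.5960) ≈ 0.0025 M.

0.0025 M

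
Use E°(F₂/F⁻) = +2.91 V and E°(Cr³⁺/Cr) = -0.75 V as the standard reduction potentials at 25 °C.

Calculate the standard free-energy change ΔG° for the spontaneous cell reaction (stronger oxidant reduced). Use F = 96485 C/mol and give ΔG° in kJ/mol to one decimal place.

F₂/F⁻ (E° = +2.91 V) is the cathode; Cr³⁺/Cr (E° = -0.75 V) is the anode, so E°cell = +3.66 V.
Balancing electrons gives n = 6 (lcm of 2 and 3).
ΔG° = −nFE° = −(6)(96485)(+3.66) = -2,118,811 J = -2118.8 kJ/mol.

-2118.8 kJ/mol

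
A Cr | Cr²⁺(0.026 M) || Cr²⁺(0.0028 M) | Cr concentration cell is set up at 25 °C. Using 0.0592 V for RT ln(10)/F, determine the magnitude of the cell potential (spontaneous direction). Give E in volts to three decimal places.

For a concentration cell E°cell = 0. The 0.026 M side is the cathode (reduction is favoured where [Cr²⁺] is higher).
With n = 2, E = −(0.0592/2) log([Cr²⁺]ₐₙ/[Cr²⁺]꜀ₐₜ) = −(0.0592/2) log(0.0028/0.026) = −(0.0592/2)(-0.968) = +0.029 V.

+0.029 V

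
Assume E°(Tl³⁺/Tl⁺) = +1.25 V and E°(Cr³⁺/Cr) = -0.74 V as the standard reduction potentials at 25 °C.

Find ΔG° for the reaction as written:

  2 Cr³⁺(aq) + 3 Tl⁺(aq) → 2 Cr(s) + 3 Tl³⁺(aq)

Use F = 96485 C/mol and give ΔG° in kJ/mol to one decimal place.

As written, Cr³⁺/Cr is reduced (cathode) and Tl³⁺/Tl⁺ is oxidised (anode), so E°cell = (-0.74) − (+1.25) = -1.99 V.
Balancing electrons gives n = 6.
ΔG° = −nFE° = −(6)(96485)(-1.99) = 1,152,031 J = +1152.0 kJ/mol.

+1152.0 kJ/mol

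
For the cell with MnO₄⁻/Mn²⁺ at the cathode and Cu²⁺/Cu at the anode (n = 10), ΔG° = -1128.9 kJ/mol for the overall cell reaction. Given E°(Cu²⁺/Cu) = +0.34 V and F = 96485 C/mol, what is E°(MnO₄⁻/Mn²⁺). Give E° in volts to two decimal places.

E°cell = −ΔG°/(nF) = −(-1128.9×10³)/((10)(96485)) = +1.170 V.
Since MnO₄⁻/Mn²⁺ is the cathode and Cu²⁺/Cu the anode, E°cell = E°(MnO₄⁻/Mn²⁺) − E°(Cu²⁺/Cu).
So E°(MnO₄⁻/Mn²⁺) = E°cell + E°(Cu²⁺/Cu) = +1.170 + (+0.34) = +1.51 V.

+1.51 V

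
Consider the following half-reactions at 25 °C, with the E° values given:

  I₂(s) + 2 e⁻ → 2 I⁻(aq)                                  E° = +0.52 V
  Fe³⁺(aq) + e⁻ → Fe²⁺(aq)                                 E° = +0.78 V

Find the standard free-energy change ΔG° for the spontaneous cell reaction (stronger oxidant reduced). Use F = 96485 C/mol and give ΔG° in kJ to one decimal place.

-50.2 kJ

Fe³⁺/Fe²⁺ (E° = +0.78 V) is the cathode; I₂/I⁻ (E° = +0.52 V) is the anode, so E°cell = +0.26 V.
Balancing electrons gives n = 2 (lcm of 1 and 2).
ΔG° = −nFE° = −(2)(96485)(+0.26) = -50,172 J = -50.2 kJ.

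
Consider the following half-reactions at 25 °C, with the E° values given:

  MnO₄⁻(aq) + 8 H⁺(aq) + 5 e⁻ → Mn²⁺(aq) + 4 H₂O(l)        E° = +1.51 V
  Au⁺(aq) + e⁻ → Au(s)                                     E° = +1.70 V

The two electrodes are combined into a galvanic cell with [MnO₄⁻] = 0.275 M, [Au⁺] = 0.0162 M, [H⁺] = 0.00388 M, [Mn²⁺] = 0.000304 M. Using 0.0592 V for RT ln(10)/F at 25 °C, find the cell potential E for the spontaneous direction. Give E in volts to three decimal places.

Au⁺/Au is the cathode (higher E°), MnO₄⁻/Mn²⁺ the anode: E°cell = +1.70 − (+1.51) = +0.19 V, n = 5.
Overall: 5 Au⁺(aq) + Mn²⁺(aq) + 4 H₂O(l) → 5 Au(s) + MnO₄⁻(aq) + 8 H⁺(aq)
Q = [MnO₄⁻]·[H⁺]^8 / ([Au⁺]^5·[Mn²⁺]); log Q = -7.380.
E = E° − (0.0592/n) log Q = +0.19 − (0.0592/5)(-7.380) = +0.277 V.

+0.277 V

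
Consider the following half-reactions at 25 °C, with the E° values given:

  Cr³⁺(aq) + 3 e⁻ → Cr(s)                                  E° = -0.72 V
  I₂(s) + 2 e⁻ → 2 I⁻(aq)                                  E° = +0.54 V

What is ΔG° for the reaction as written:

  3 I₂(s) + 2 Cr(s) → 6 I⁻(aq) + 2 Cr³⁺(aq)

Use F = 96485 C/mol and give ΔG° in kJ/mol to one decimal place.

As written, I₂/I⁻ is reduced (cathode) and Cr³⁺/Cr is oxidised (anode), so E°cell = (+0.54) − (-0.72) = +1.26 V.
Balancing electrons gives n = 6.
ΔG° = −nFE° = −(6)(96485)(+1.26) = -729,427 J = -729.4 kJ/mol.

-729.4 kJ/mol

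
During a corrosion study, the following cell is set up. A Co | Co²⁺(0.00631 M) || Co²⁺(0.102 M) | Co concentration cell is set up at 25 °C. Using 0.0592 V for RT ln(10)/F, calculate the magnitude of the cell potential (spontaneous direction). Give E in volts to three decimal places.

For a concentration cell E°cell = 0. The 0.102 M side is the cathode (reduction is favoured where [Co²⁺] is higher).
With n = 2, E = −(0.0592/2) log([Co²⁺]ₐₙ/[Co²⁺]꜀ₐₜ) = −(0.0592/2) log(0.00631/0.102) = −(0.0592/2)(-1.209) = +0.036 V.

+0.036 V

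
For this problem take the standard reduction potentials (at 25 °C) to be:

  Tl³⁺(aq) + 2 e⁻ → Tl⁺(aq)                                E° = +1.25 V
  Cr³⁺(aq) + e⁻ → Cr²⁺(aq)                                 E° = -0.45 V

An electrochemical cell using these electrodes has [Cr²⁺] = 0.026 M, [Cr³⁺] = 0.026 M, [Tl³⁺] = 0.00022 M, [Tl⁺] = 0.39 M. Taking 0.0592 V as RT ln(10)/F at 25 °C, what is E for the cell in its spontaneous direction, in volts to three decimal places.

+1.604 V

Tl³⁺/Tl⁺ is the cathode (higher E°), Cr³⁺/Cr²⁺ the anode: E°cell = +1.25 − (-0.45) = +1.70 V, n = 2.
Overall: Tl³⁺(aq) + 2 Cr²⁺(aq) → Tl⁺(aq) + 2 Cr³⁺(aq)
Q = [Tl⁺]·[Cr³⁺]^2 / ([Tl³⁺]·[Cr²⁺]^2); log Q = 3.249.
E = E° − (0.0592/n) log Q = +1.70 − (0.0592/2)(3.249) = +1.604 V.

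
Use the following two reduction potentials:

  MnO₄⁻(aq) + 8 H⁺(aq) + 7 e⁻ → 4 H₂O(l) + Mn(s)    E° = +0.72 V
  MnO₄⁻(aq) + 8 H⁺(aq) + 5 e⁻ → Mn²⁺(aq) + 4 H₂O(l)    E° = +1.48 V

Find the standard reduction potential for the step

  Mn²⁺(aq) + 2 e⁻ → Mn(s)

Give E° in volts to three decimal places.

Sequential free energies add, so n₃E°₃ = n₁E°₁ + n₂E°₂.
With n₃ = 7, and the known step contributing 5×(+1.48) V, the unknown satisfies 2·E° = 7×(+0.72) − 5×(+1.48) = -2.360.
E° = -2.360 / 2 = -1.180 V.

-1.180 V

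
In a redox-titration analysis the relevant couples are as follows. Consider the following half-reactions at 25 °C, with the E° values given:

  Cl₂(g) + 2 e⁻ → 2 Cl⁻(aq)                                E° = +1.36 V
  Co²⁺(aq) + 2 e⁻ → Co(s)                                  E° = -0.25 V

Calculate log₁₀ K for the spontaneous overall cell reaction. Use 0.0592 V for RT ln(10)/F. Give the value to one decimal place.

54.4

Cathode: Cl₂/Cl⁻; anode: Co²⁺/Co. E°cell = +1.61 V, n = 2.
log K = nE°cell / 0.0592 = (2)(+1.61) / 0.0592 = 54.4.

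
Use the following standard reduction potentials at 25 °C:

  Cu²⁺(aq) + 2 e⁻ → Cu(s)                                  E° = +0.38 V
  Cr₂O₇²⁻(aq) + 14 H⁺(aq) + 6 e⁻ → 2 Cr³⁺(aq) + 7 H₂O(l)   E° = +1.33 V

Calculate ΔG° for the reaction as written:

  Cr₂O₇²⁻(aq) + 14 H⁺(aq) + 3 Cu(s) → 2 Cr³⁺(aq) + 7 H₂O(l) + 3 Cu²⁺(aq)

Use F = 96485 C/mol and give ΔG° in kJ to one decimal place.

-550.0 kJ

As written, Cr₂O₇²⁻/Cr³⁺ is reduced (cathode) and Cu²⁺/Cu is oxidised (anode), so E°cell = (+1.33) − (+0.38) = +0.95 V.
Balancing electrons gives n = 6.
ΔG° = −nFE° = −(6)(96485)(+0.95) = -549,964 J = -550.0 kJ.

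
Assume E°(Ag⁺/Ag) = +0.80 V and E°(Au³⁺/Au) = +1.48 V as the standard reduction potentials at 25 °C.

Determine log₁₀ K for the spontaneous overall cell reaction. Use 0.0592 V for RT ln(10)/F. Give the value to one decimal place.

34.5

Cathode: Au³⁺/Au; anode: Ag⁺/Ag. E°cell = +0.68 V, n = 3.
log K = nE°cell / 0.0592 = (3)(+0.68) / 0.0592 = 34.5.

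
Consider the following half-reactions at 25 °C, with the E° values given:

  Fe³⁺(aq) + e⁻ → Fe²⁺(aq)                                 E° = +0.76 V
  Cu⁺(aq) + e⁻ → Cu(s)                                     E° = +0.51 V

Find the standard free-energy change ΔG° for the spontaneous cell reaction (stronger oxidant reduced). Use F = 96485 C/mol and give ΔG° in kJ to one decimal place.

-24.1 kJ

Fe³⁺/Fe²⁺ (E° = +0.76 V) is the cathode; Cu⁺/Cu (E° = +0.51 V) is the anode, so E°cell = +0.25 V.
Balancing electrons gives n = 1 (lcm of 1 and 1).
ΔG° = −nFE° = −(1)(96485)(+0.25) = -24,121 J = -24.1 kJ.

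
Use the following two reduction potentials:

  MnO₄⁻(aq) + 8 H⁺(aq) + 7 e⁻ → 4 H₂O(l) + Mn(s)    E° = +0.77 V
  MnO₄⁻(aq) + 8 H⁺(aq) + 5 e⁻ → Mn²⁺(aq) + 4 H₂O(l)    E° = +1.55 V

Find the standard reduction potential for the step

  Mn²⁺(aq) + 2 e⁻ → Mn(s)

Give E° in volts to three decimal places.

-1.180 V

Sequential free energies add, so n₃E°₃ = n₁E°₁ + n₂E°₂.
With n₃ = 7, and the known step contributing 5×(+1.55) V, the unknown satisfies 2·E° = 7×(+0.77) − 5×(+1.55) = -2.360.
E° = -2.360 / 2 = -1.180 V.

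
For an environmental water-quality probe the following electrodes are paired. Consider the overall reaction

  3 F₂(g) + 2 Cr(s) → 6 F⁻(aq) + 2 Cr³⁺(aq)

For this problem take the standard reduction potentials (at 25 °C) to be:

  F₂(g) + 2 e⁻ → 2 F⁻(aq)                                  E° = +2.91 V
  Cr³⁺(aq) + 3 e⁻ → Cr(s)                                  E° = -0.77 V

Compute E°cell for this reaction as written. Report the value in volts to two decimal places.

+3.68 V

The F₂/F⁻ couple has the higher reduction potential, so it is the cathode; Cr³⁺/Cr is oxidised at the anode.
E°cell = E°(cathode) − E°(anode) = (+2.91) − (-0.77) = +3.68 V.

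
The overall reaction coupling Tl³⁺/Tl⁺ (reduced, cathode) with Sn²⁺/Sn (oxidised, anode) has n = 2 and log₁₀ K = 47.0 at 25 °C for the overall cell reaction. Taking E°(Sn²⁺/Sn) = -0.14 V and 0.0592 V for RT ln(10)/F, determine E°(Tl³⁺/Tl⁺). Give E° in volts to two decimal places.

E°cell = (0.0592/n)·log K = (0.0592/2)(47.0) = +1.391 V.
Since Tl³⁺/Tl⁺ is the cathode and Sn²⁺/Sn the anode, E°cell = E°(Tl³⁺/Tl⁺) − E°(Sn²⁺/Sn).
So E°(Tl³⁺/Tl⁺) = E°cell + E°(Sn²⁺/Sn) = +1.391 + (-0.14) = +1.25 V.

+1.25 V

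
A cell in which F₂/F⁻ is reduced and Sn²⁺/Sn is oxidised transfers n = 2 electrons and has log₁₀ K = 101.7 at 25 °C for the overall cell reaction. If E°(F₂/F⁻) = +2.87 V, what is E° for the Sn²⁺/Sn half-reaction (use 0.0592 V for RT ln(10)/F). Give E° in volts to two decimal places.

E°cell = (0.0592/n)·log K = (0.0592/2)(101.7) = +3.010 V.
Since F₂/F⁻ is the cathode and Sn²⁺/Sn the anode, E°cell = E°(F₂/F⁻) − E°(Sn²⁺/Sn).
So E°(Sn²⁺/Sn) = E°(F₂/F⁻) − E°cell = (+2.87) − (+3.010) = -0.14 V.

-0.14 V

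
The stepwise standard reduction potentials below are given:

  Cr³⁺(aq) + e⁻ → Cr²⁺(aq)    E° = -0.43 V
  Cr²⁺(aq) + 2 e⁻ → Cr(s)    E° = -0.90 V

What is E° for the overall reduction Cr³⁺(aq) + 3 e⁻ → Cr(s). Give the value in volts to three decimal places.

Since ΔG° = −nFE° is additive over sequential reductions, n₃E°₃ = n₁E°₁ + n₂E°₂.
E°₃ = (1×-0.43 + 2×-0.90) / 3 = (-2.230) / 3 = -0.743 V.
E° values themselves are not directly additive — weighting by electron count is essential.

-0.743 V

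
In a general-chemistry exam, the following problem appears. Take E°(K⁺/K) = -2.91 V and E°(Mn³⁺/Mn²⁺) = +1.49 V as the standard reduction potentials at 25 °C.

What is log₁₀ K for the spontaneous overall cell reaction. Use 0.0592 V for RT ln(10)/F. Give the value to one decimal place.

74.3

Cathode: Mn³⁺/Mn²⁺; anode: K⁺/K. E°cell = +4.40 V, n = 1.
log K = nE°cell / 0.0592 = (1)(+4.40) / 0.0592 = 74.3.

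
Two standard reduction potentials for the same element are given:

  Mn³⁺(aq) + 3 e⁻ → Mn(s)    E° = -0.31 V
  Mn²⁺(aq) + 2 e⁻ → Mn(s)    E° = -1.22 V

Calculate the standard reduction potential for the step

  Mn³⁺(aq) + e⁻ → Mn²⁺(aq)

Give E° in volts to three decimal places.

Sequential free energies add, so n₃E°₃ = n₁E°₁ + n₂E°₂.
With n₃ = 3, and the known step contributing 2×(-1.22) V, the unknown satisfies 1·E° = 3×(-0.31) − 2×(-1.22) = +1.510.
E° = +1.510 / 1 = +1.510 V.

+1.510 V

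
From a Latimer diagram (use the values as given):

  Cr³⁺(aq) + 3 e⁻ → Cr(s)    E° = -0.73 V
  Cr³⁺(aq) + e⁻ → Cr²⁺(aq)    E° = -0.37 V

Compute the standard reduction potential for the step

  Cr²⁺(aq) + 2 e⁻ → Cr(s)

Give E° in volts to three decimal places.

-0.910 V

Sequential free energies add, so n₃E°₃ = n₁E°₁ + n₂E°₂.
With n₃ = 3, and the known step contributing 1×(-0.37) V, the unknown satisfies 2·E° = 3×(-0.73) − 1×(-0.37) = -1.820.
E° = -1.820 / 2 = -0.910 V.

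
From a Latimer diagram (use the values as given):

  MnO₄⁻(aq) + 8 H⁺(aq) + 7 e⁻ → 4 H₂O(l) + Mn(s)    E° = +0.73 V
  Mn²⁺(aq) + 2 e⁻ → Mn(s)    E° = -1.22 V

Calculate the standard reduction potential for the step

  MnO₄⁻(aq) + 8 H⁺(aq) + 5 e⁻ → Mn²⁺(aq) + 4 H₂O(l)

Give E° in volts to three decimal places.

Sequential free energies add, so n₃E°₃ = n₁E°₁ + n₂E°₂.
With n₃ = 7, and the known step contributing 2×(-1.22) V, the unknown satisfies 5·E° = 7×(+0.73) − 2×(-1.22) = +7.550.
E° = +7.550 / 5 = +1.510 V.

+1.510 V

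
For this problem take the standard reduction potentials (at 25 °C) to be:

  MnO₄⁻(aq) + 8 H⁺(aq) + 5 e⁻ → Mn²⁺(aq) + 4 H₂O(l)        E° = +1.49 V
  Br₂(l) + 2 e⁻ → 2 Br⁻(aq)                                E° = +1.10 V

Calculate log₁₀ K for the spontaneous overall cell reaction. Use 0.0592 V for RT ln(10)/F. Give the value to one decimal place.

65.9

Cathode: MnO₄⁻/Mn²⁺; anode: Br₂/Br⁻. E°cell = +0.39 V, n = 10.
log K = nE°cell / 0.0592 = (10)(+0.39) / 0.0592 = 65.9.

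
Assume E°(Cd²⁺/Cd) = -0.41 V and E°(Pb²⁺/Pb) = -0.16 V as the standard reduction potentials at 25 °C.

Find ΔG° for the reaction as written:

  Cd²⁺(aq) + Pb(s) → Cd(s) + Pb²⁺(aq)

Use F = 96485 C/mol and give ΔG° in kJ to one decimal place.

+48.2 kJ

As written, Cd²⁺/Cd is reduced (cathode) and Pb²⁺/Pb is oxidised (anode), so E°cell = (-0.41) − (-0.16) = -0.25 V.
Balancing electrons gives n = 2.
ΔG° = −nFE° = −(2)(96485)(-0.25) = 48,242 J = +48.2 kJ.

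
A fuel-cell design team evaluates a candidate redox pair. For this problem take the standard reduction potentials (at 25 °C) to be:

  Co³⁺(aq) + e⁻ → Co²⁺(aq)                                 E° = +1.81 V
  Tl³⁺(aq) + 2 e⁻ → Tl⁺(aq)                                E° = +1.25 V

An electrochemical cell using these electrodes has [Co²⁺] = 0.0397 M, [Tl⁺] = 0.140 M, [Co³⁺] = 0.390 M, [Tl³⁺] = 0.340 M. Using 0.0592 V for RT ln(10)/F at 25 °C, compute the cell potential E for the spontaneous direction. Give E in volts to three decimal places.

Co³⁺/Co²⁺ is the cathode (higher E°), Tl³⁺/Tl⁺ the anode: E°cell = +1.81 − (+1.25) = +0.56 V, n = 2.
Overall: 2 Co³⁺(aq) + Tl⁺(aq) → 2 Co²⁺(aq) + Tl³⁺(aq)
Q = [Co²⁺]^2·[Tl³⁺] / ([Co³⁺]^2·[Tl⁺]); log Q = -1.599.
E = E° − (0.0592/n) log Q = +0.56 − (0.0592/2)(-1.599) = +0.607 V.

+0.607 V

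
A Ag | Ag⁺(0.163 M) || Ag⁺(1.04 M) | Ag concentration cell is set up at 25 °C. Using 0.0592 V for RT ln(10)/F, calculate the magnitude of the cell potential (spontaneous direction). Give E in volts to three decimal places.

+0.048 V

For a concentration cell E°cell = 0. The 1.04 M side is the cathode (reduction is favoured where [Ag⁺] is higher).
With n = 1, E = −(0.0592/1) log([Ag⁺]ₐₙ/[Ag⁺]꜀ₐₜ) = −(0.0592/1) log(0.163/1.04) = −(0.0592/1)(-0.805) = +0.048 V.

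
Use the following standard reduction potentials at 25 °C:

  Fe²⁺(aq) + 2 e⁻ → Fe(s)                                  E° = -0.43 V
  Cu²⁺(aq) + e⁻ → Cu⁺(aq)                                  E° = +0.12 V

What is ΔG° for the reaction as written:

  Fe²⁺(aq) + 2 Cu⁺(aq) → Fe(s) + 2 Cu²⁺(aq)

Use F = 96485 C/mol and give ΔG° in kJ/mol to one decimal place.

+106.1 kJ/mol

As written, Fe²⁺/Fe is reduced (cathode) and Cu²⁺/Cu⁺ is oxidised (anode), so E°cell = (-0.43) − (+0.12) = -0.55 V.
Balancing electrons gives n = 2.
ΔG° = −nFE° = −(2)(96485)(-0.55) = 106,134 J = +106.1 kJ/mol.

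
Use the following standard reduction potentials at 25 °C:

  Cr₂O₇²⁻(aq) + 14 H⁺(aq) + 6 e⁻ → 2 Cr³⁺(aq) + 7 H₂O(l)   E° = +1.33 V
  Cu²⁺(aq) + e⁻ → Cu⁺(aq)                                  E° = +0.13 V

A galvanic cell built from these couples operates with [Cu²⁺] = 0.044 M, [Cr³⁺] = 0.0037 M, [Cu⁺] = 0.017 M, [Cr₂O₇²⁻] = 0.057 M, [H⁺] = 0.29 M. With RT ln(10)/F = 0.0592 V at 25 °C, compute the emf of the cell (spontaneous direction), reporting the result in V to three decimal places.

+1.137 V

Cr₂O₇²⁻/Cr³⁺ is the cathode (higher E°), Cu²⁺/Cu⁺ the anode: E°cell = +1.33 − (+0.13) = +1.20 V, n = 6.
Overall: Cr₂O₇²⁻(aq) + 14 H⁺(aq) + 6 Cu⁺(aq) → 2 Cr³⁺(aq) + 7 H₂O(l) + 6 Cu²⁺(aq)
Q = [Cr³⁺]^2·[Cu²⁺]^6 / ([Cr₂O₇²⁻]·[H⁺]^14·[Cu⁺]^6); log Q = 6.385.
E = E° − (0.0592/n) log Q = +1.20 − (0.0592/6)(6.385) = +1.137 V.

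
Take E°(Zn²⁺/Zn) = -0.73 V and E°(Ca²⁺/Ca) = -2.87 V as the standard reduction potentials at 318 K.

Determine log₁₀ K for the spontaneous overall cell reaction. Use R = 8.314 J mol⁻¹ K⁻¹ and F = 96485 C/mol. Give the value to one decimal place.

67.8

Cathode: Zn²⁺/Zn; anode: Ca²⁺/Ca. E°cell = (-0.73) − (-2.87) = +2.14 V, with n = 2.
ΔG° = −nFE° = −RT ln K, so ln K = nFE°/(RT) = (2)(96485)(+2.14) / ((8.314)(318)) = 156.195.
log₁₀ K = 156.195 / ln 10 = 67.8.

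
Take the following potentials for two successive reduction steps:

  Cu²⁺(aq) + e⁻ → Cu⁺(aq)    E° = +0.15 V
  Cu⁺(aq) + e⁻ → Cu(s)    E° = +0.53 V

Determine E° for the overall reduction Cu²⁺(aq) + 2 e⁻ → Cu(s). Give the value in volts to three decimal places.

Adding the free-energy changes (−nFE°) of the two steps gives −n₃FE°₃ = −n₁FE°₁ − n₂FE°₂.
E°₃ = (1×+0.15 + 1×+0.53) / 2 = (+0.680) / 2 = +0.340 V.

+0.340 V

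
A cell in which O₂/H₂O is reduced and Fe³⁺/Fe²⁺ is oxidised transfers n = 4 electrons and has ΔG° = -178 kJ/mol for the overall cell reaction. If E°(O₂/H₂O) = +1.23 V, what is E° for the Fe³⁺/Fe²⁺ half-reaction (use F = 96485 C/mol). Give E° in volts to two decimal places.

E°cell = −ΔG°/(nF) = −(-178×10³)/((4)(96485)) = +0.461 V.
Since O₂/H₂O is the cathode and Fe³⁺/Fe²⁺ the anode, E°cell = E°(O₂/H₂O) − E°(Fe³⁺/Fe²⁺).
So E°(Fe³⁺/Fe²⁺) = E°(O₂/H₂O) − E°cell = (+1.23) − (+0.461) = +0.77 V.

+0.77 V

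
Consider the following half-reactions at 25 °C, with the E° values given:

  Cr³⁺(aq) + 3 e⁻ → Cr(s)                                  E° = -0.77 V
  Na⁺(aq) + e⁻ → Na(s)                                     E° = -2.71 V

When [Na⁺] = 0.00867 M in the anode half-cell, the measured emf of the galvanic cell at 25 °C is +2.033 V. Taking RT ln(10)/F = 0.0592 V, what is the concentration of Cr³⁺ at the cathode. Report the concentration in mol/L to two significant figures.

Cr³⁺/Cr is the cathode, Na⁺/Na the anode: E°cell = +1.94 V, n = 3.
Overall reaction: Cr³⁺(aq) + 3 Na(s) → Cr(s) + 3 Na⁺(aq); Q = [Na⁺]^3/[Cr³⁺]^1.
From E = E° − (0.0592/n) log Q: log Q = (E° − E)·n/0.0592 = (+1.94 − (+2.033))·3/0.0592 = -4.7128.
So 1·log[Cr³⁺] = 3·log(0.00867) − log Q = -6.1859 − (-4.7128) = -1.4731; [Cr³⁺] = 10^(-1.4731) ≈ 0.034 M.

0.034 M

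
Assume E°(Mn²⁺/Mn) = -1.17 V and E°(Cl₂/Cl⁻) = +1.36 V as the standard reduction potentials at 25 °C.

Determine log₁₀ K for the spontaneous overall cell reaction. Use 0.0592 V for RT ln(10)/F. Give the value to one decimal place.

85.5

Cathode: Cl₂/Cl⁻; anode: Mn²⁺/Mn. E°cell = +2.53 V, n = 2.
log K = nE°cell / 0.0592 = (2)(+2.53) / 0.0592 = 85.5.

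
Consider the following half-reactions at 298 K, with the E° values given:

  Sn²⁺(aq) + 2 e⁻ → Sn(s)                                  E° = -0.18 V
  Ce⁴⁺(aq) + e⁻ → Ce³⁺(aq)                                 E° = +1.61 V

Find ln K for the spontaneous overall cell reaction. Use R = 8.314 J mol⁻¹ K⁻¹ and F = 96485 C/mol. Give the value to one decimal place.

Cathode: Ce⁴⁺/Ce³⁺; anode: Sn²⁺/Sn. E°cell = (+1.61) − (-0.18) = +1.79 V, with n = 2.
ΔG° = −nFE° = −RT ln K, so ln K = nFE°/(RT) = (2)(96485)(+1.79) / ((8.314)(298)) = 139.417.

139.4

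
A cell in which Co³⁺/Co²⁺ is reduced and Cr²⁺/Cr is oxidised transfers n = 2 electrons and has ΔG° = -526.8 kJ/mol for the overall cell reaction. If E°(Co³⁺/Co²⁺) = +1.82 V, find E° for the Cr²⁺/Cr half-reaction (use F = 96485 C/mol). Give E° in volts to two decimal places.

E°cell = −ΔG°/(nF) = −(-526.8×10³)/((2)(96485)) = +2.730 V.
Since Co³⁺/Co²⁺ is the cathode and Cr²⁺/Cr the anode, E°cell = E°(Co³⁺/Co²⁺) − E°(Cr²⁺/Cr).
So E°(Cr²⁺/Cr) = E°(Co³⁺/Co²⁺) − E°cell = (+1.82) − (+2.730) = -0.91 V.

-0.91 V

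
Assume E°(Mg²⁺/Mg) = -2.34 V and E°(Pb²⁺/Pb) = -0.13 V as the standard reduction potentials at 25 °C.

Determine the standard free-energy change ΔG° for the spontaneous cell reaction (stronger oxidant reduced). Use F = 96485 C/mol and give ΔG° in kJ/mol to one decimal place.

-426.5 kJ/mol

Pb²⁺/Pb (E° = -0.13 V) is the cathode; Mg²⁺/Mg (E° = -2.34 V) is the anode, so E°cell = +2.21 V.
Balancing electrons gives n = 2 (lcm of 2 and 2).
ΔG° = −nFE° = −(2)(96485)(+2.21) = -426,464 J = -426.5 kJ/mol.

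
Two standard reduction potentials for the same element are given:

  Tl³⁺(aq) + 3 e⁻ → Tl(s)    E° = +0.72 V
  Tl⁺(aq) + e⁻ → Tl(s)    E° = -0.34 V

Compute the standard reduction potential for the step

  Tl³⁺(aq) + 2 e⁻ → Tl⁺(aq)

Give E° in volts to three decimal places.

Sequential free energies add, so n₃E°₃ = n₁E°₁ + n₂E°₂.
With n₃ = 3, and the known step contributing 1×(-0.34) V, the unknown satisfies 2·E° = 3×(+0.72) − 1×(-0.34) = +2.500.
E° = +2.500 / 2 = +1.250 V.

+1.250 V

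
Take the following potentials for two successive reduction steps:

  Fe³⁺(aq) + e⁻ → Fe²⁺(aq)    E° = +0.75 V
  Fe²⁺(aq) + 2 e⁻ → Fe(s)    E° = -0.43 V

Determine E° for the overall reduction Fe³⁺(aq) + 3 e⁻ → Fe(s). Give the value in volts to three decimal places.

Standard free energies of sequential steps add: ΔG°₃ = ΔG°₁ + ΔG°₂, so n₃E°₃ = n₁E°₁ + n₂E°₂.
E°₃ = (1×+0.75 + 2×-0.43) / 3 = (-0.110) / 3 = -0.037 V.

-0.037 V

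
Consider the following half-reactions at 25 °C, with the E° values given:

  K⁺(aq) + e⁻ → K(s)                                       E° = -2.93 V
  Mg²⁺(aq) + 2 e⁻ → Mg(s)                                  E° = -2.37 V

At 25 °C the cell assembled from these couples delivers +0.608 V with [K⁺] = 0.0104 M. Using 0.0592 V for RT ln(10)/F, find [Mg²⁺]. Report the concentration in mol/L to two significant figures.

0.0045 M

Mg²⁺/Mg is the cathode, K⁺/K the anode: E°cell = +0.56 V, n = 2.
Overall reaction: Mg²⁺(aq) + 2 K(s) → Mg(s) + 2 K⁺(aq); Q = [K⁺]^2/[Mg²⁺]^1.
From E = E° − (0.0592/n) log Q: log Q = (E° − E)·n/0.0592 = (+0.56 − (+0.608))·2/0.0592 = -1.6216.
So 1·log[Mg²⁺] = 2·log(0.0104) − log Q = -3.9659 − (-1.6216) = -2.3443; [Mg²⁺] = 10^(-2.3443) ≈ 0.0045 M.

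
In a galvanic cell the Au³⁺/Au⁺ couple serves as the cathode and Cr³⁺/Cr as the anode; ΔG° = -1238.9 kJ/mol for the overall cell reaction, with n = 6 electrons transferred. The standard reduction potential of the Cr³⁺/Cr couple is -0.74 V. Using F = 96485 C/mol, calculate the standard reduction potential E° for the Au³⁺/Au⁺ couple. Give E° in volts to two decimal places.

+1.40 V

E°cell = −ΔG°/(nF) = −(-1238.9×10³)/((6)(96485)) = +2.140 V.
Since Au³⁺/Au⁺ is the cathode and Cr³⁺/Cr the anode, E°cell = E°(Au³⁺/Au⁺) − E°(Cr³⁺/Cr).
So E°(Au³⁺/Au⁺) = E°cell + E°(Cr³⁺/Cr) = +2.140 + (-0.74) = +1.40 V.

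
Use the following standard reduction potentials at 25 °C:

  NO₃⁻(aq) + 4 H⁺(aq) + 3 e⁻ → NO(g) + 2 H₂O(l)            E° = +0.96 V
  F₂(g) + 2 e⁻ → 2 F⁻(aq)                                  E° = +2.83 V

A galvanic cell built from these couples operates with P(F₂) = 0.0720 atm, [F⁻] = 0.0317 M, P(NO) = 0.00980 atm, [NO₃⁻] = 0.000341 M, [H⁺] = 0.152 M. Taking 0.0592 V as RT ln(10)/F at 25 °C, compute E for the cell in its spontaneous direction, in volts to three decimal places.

F₂/F⁻ is the cathode (higher E°), NO₃⁻/NO the anode: E°cell = +2.83 − (+0.96) = +1.87 V, n = 6.
Overall: 3 F₂(g) + 2 NO(g) + 4 H₂O(l) → 6 F⁻(aq) + 2 NO₃⁻(aq) + 8 H⁺(aq)
Q = [F⁻]^6·[NO₃⁻]^2·[H⁺]^8 / (P(F₂)^3·P(NO)^2); log Q = -15.028.
E = E° − (0.0592/n) log Q = +1.87 − (0.0592/6)(-15.028) = +2.018 V.

+2.018 V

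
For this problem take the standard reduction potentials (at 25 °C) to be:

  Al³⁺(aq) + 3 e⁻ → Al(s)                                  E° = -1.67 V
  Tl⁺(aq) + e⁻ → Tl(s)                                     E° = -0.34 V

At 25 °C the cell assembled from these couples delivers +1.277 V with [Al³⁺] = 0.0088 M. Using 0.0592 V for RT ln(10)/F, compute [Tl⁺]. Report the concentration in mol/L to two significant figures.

Tl⁺/Tl is the cathode, Al³⁺/Al the anode: E°cell = +1.33 V, n = 3.
Overall reaction: 3 Tl⁺(aq) + Al(s) → 3 Tl(s) + Al³⁺(aq); Q = [Al³⁺]^1/[Tl⁺]^3.
From E = E° − (0.0592/n) log Q: log Q = (E° − E)·n/0.0592 = (+1.33 − (+1.277))·3/0.0592 = 2.6858.
So 3·log[Tl⁺] = 1·log(0.0088) − log Q = -2.0555 − (2.6858) = -4.7413; log[Tl⁺] = -4.7413 / 3 = -1.5804; [Tl⁺] = 10^(-1.5804) ≈ 0.026 M.

0.026 M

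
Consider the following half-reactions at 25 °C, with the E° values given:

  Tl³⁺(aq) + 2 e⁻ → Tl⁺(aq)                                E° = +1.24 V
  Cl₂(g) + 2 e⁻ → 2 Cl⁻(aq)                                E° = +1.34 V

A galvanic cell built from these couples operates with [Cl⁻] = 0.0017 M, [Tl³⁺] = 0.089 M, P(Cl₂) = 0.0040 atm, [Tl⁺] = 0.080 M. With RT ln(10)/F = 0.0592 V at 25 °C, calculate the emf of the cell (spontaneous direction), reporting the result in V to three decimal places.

+0.192 V

Cl₂/Cl⁻ is the cathode (higher E°), Tl³⁺/Tl⁺ the anode: E°cell = +1.34 − (+1.24) = +0.10 V, n = 2.
Overall: Cl₂(g) + Tl⁺(aq) → 2 Cl⁻(aq) + Tl³⁺(aq)
Q = [Cl⁻]^2·[Tl³⁺] / (P(Cl₂)·[Tl⁺]); log Q = -3.095.
E = E° − (0.0592/n) log Q = +0.10 − (0.0592/2)(-3.095) = +0.192 V.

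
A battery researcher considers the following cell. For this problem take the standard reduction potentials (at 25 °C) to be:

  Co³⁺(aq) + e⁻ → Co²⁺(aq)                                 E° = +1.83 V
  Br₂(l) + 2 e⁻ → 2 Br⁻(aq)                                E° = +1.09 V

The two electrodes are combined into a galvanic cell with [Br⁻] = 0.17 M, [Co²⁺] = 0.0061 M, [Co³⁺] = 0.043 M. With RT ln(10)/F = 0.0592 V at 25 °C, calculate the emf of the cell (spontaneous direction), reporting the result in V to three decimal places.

Co³⁺/Co²⁺ is the cathode (higher E°), Br₂/Br⁻ the anode: E°cell = +1.83 − (+1.09) = +0.74 V, n = 2.
Overall: 2 Co³⁺(aq) + 2 Br⁻(aq) → 2 Co²⁺(aq) + Br₂(l)
Q = [Co²⁺]^2 / ([Co³⁺]^2·[Br⁻]^2); log Q = -0.157.
E = E° − (0.0592/n) log Q = +0.74 − (0.0592/2)(-0.157) = +0.745 V.

+0.745 V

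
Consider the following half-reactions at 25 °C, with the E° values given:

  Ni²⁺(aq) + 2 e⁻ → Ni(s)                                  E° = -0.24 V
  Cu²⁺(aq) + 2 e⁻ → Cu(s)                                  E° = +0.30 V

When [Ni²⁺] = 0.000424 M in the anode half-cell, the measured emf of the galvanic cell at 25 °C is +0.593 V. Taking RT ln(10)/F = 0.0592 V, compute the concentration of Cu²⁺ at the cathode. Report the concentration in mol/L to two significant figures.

0.026 M

Cu²⁺/Cu is the cathode, Ni²⁺/Ni the anode: E°cell = +0.54 V, n = 2.
Overall reaction: Cu²⁺(aq) + Ni(s) → Cu(s) + Ni²⁺(aq); Q = [Ni²⁺]^1/[Cu²⁺]^1.
From E = E° − (0.0592/n) log Q: log Q = (E° − E)·n/0.0592 = (+0.54 − (+0.593))·2/0.0592 = -1.7905.
So 1·log[Cu²⁺] = 1·log(0.000424) − log Q = -3.3726 − (-1.7905) = -1.5821; [Cu²⁺] = 10^(-1.5821) ≈ 0.026 M.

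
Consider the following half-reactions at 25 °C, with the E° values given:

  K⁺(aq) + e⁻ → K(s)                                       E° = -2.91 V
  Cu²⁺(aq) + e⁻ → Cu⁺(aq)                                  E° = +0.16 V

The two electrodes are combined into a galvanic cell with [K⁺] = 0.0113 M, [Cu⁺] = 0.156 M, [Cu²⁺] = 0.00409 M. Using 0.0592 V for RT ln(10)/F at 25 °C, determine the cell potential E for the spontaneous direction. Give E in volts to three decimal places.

Cu²⁺/Cu⁺ is the cathode (higher E°), K⁺/K the anode: E°cell = +0.16 − (-2.91) = +3.07 V, n = 1.
Overall: Cu²⁺(aq) + K(s) → Cu⁺(aq) + K⁺(aq)
Q = [Cu⁺]·[K⁺] / ([Cu²⁺]); log Q = -0.366.
E = E° − (0.0592/n) log Q = +3.07 − (0.0592/1)(-0.366) = +3.092 V.

+3.092 V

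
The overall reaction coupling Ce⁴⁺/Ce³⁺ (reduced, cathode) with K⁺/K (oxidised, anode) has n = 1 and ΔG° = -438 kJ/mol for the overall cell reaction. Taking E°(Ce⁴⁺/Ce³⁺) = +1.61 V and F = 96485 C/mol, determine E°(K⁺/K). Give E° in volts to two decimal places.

-2.93 V

E°cell = −ΔG°/(nF) = −(-438×10³)/((1)(96485)) = +4.540 V.
Since Ce⁴⁺/Ce³⁺ is the cathode and K⁺/K the anode, E°cell = E°(Ce⁴⁺/Ce³⁺) − E°(K⁺/K).
So E°(K⁺/K) = E°(Ce⁴⁺/Ce³⁺) − E°cell = (+1.61) − (+4.540) = -2.93 V.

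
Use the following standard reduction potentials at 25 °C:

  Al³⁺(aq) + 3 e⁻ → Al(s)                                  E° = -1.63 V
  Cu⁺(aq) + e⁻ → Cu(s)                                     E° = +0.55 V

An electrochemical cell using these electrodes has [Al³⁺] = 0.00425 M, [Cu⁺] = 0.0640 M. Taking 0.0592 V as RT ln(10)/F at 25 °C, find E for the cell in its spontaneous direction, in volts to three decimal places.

+2.156 V

Cu⁺/Cu is the cathode (higher E°), Al³⁺/Al the anode: E°cell = +0.55 − (-1.63) = +2.18 V, n = 3.
Overall: 3 Cu⁺(aq) + Al(s) → 3 Cu(s) + Al³⁺(aq)
Q = [Al³⁺] / ([Cu⁺]^3); log Q = 1.210.
E = E° − (0.0592/n) log Q = +2.18 − (0.0592/3)(1.210) = +2.156 V.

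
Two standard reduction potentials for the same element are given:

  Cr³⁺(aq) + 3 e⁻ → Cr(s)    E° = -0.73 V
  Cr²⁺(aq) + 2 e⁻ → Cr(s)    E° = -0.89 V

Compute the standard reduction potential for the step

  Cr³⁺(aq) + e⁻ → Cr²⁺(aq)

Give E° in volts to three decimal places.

-0.410 V

Sequential free energies add, so n₃E°₃ = n₁E°₁ + n₂E°₂.
With n₃ = 3, and the known step contributing 2×(-0.89) V, the unknown satisfies 1·E° = 3×(-0.73) − 2×(-0.89) = -0.410.
E° = -0.410 / 1 = -0.410 V.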